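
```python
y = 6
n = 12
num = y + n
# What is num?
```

Answer: 18

Derivation:
Trace (tracking num):
y = 6  # -> y = 6
n = 12  # -> n = 12
num = y + n  # -> num = 18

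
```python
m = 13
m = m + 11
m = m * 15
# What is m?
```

Answer: 360

Derivation:
Trace (tracking m):
m = 13  # -> m = 13
m = m + 11  # -> m = 24
m = m * 15  # -> m = 360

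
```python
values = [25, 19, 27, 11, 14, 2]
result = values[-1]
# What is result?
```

Answer: 2

Derivation:
Trace (tracking result):
values = [25, 19, 27, 11, 14, 2]  # -> values = [25, 19, 27, 11, 14, 2]
result = values[-1]  # -> result = 2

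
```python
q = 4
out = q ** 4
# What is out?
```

Trace (tracking out):
q = 4  # -> q = 4
out = q ** 4  # -> out = 256

Answer: 256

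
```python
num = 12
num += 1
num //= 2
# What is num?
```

Answer: 6

Derivation:
Trace (tracking num):
num = 12  # -> num = 12
num += 1  # -> num = 13
num //= 2  # -> num = 6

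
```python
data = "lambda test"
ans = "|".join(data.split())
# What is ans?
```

Trace (tracking ans):
data = 'lambda test'  # -> data = 'lambda test'
ans = '|'.join(data.split())  # -> ans = 'lambda|test'

Answer: 'lambda|test'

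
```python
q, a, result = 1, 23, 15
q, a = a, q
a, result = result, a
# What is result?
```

Answer: 1

Derivation:
Trace (tracking result):
q, a, result = (1, 23, 15)  # -> q = 1, a = 23, result = 15
q, a = (a, q)  # -> q = 23, a = 1
a, result = (result, a)  # -> a = 15, result = 1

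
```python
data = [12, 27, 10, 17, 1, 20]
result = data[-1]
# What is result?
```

Trace (tracking result):
data = [12, 27, 10, 17, 1, 20]  # -> data = [12, 27, 10, 17, 1, 20]
result = data[-1]  # -> result = 20

Answer: 20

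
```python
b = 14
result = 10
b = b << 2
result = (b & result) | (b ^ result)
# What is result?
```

Trace (tracking result):
b = 14  # -> b = 14
result = 10  # -> result = 10
b = b << 2  # -> b = 56
result = b & result | b ^ result  # -> result = 58

Answer: 58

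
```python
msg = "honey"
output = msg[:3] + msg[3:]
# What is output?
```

Answer: 'honey'

Derivation:
Trace (tracking output):
msg = 'honey'  # -> msg = 'honey'
output = msg[:3] + msg[3:]  # -> output = 'honey'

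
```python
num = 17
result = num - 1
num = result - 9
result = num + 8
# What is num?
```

Answer: 7

Derivation:
Trace (tracking num):
num = 17  # -> num = 17
result = num - 1  # -> result = 16
num = result - 9  # -> num = 7
result = num + 8  # -> result = 15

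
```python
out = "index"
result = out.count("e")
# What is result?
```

Answer: 1

Derivation:
Trace (tracking result):
out = 'index'  # -> out = 'index'
result = out.count('e')  # -> result = 1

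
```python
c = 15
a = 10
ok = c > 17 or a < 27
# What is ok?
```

Answer: True

Derivation:
Trace (tracking ok):
c = 15  # -> c = 15
a = 10  # -> a = 10
ok = c > 17 or a < 27  # -> ok = True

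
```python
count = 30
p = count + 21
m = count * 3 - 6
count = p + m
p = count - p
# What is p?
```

Answer: 84

Derivation:
Trace (tracking p):
count = 30  # -> count = 30
p = count + 21  # -> p = 51
m = count * 3 - 6  # -> m = 84
count = p + m  # -> count = 135
p = count - p  # -> p = 84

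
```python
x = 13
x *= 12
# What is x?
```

Trace (tracking x):
x = 13  # -> x = 13
x *= 12  # -> x = 156

Answer: 156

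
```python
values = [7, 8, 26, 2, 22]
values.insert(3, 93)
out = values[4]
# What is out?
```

Trace (tracking out):
values = [7, 8, 26, 2, 22]  # -> values = [7, 8, 26, 2, 22]
values.insert(3, 93)  # -> values = [7, 8, 26, 93, 2, 22]
out = values[4]  # -> out = 2

Answer: 2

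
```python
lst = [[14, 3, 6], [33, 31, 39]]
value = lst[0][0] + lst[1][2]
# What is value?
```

Trace (tracking value):
lst = [[14, 3, 6], [33, 31, 39]]  # -> lst = [[14, 3, 6], [33, 31, 39]]
value = lst[0][0] + lst[1][2]  # -> value = 53

Answer: 53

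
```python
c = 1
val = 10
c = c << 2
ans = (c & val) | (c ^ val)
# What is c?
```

Answer: 4

Derivation:
Trace (tracking c):
c = 1  # -> c = 1
val = 10  # -> val = 10
c = c << 2  # -> c = 4
ans = c & val | c ^ val  # -> ans = 14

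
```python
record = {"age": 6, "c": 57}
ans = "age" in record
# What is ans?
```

Answer: True

Derivation:
Trace (tracking ans):
record = {'age': 6, 'c': 57}  # -> record = {'age': 6, 'c': 57}
ans = 'age' in record  # -> ans = True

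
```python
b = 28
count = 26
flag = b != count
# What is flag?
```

Trace (tracking flag):
b = 28  # -> b = 28
count = 26  # -> count = 26
flag = b != count  # -> flag = True

Answer: True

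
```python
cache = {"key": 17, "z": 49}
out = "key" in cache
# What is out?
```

Answer: True

Derivation:
Trace (tracking out):
cache = {'key': 17, 'z': 49}  # -> cache = {'key': 17, 'z': 49}
out = 'key' in cache  # -> out = True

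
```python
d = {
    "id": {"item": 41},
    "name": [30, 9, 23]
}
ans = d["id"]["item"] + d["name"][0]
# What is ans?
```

Trace (tracking ans):
d = {'id': {'item': 41}, 'name': [30, 9, 23]}  # -> d = {'id': {'item': 41}, 'name': [30, 9, 23]}
ans = d['id']['item'] + d['name'][0]  # -> ans = 71

Answer: 71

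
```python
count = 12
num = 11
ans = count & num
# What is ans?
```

Trace (tracking ans):
count = 12  # -> count = 12
num = 11  # -> num = 11
ans = count & num  # -> ans = 8

Answer: 8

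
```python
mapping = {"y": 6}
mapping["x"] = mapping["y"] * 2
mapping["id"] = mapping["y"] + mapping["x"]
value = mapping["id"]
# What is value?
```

Trace (tracking value):
mapping = {'y': 6}  # -> mapping = {'y': 6}
mapping['x'] = mapping['y'] * 2  # -> mapping = {'y': 6, 'x': 12}
mapping['id'] = mapping['y'] + mapping['x']  # -> mapping = {'y': 6, 'x': 12, 'id': 18}
value = mapping['id']  # -> value = 18

Answer: 18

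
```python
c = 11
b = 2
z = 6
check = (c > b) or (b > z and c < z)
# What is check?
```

Answer: True

Derivation:
Trace (tracking check):
c = 11  # -> c = 11
b = 2  # -> b = 2
z = 6  # -> z = 6
check = c > b or (b > z and c < z)  # -> check = True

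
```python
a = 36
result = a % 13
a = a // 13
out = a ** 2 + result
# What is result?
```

Trace (tracking result):
a = 36  # -> a = 36
result = a % 13  # -> result = 10
a = a // 13  # -> a = 2
out = a ** 2 + result  # -> out = 14

Answer: 10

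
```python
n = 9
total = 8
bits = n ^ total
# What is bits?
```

Trace (tracking bits):
n = 9  # -> n = 9
total = 8  # -> total = 8
bits = n ^ total  # -> bits = 1

Answer: 1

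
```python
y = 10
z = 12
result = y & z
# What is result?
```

Answer: 8

Derivation:
Trace (tracking result):
y = 10  # -> y = 10
z = 12  # -> z = 12
result = y & z  # -> result = 8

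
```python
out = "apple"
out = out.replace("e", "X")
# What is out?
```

Trace (tracking out):
out = 'apple'  # -> out = 'apple'
out = out.replace('e', 'X')  # -> out = 'applX'

Answer: 'applX'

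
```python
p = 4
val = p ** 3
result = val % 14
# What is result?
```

Answer: 8

Derivation:
Trace (tracking result):
p = 4  # -> p = 4
val = p ** 3  # -> val = 64
result = val % 14  # -> result = 8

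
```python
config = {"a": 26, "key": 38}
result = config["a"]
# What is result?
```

Answer: 26

Derivation:
Trace (tracking result):
config = {'a': 26, 'key': 38}  # -> config = {'a': 26, 'key': 38}
result = config['a']  # -> result = 26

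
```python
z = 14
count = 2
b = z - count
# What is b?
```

Answer: 12

Derivation:
Trace (tracking b):
z = 14  # -> z = 14
count = 2  # -> count = 2
b = z - count  # -> b = 12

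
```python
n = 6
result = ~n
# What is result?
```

Trace (tracking result):
n = 6  # -> n = 6
result = ~n  # -> result = -7

Answer: -7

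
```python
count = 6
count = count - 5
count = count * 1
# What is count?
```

Trace (tracking count):
count = 6  # -> count = 6
count = count - 5  # -> count = 1
count = count * 1  # -> count = 1

Answer: 1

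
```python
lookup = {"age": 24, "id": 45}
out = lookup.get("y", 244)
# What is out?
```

Answer: 244

Derivation:
Trace (tracking out):
lookup = {'age': 24, 'id': 45}  # -> lookup = {'age': 24, 'id': 45}
out = lookup.get('y', 244)  # -> out = 244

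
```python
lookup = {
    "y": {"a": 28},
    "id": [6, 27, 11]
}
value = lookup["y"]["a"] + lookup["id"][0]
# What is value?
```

Answer: 34

Derivation:
Trace (tracking value):
lookup = {'y': {'a': 28}, 'id': [6, 27, 11]}  # -> lookup = {'y': {'a': 28}, 'id': [6, 27, 11]}
value = lookup['y']['a'] + lookup['id'][0]  # -> value = 34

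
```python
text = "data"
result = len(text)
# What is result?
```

Trace (tracking result):
text = 'data'  # -> text = 'data'
result = len(text)  # -> result = 4

Answer: 4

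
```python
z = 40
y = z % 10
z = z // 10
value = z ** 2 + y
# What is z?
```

Trace (tracking z):
z = 40  # -> z = 40
y = z % 10  # -> y = 0
z = z // 10  # -> z = 4
value = z ** 2 + y  # -> value = 16

Answer: 4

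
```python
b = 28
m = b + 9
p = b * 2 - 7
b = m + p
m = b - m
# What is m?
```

Trace (tracking m):
b = 28  # -> b = 28
m = b + 9  # -> m = 37
p = b * 2 - 7  # -> p = 49
b = m + p  # -> b = 86
m = b - m  # -> m = 49

Answer: 49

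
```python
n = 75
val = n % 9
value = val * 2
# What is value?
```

Answer: 6

Derivation:
Trace (tracking value):
n = 75  # -> n = 75
val = n % 9  # -> val = 3
value = val * 2  # -> value = 6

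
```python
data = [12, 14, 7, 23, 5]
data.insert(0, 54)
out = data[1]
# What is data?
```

Answer: [54, 12, 14, 7, 23, 5]

Derivation:
Trace (tracking data):
data = [12, 14, 7, 23, 5]  # -> data = [12, 14, 7, 23, 5]
data.insert(0, 54)  # -> data = [54, 12, 14, 7, 23, 5]
out = data[1]  # -> out = 12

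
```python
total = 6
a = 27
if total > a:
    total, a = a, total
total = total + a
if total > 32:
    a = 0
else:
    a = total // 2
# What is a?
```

Answer: 0

Derivation:
Trace (tracking a):
total = 6  # -> total = 6
a = 27  # -> a = 27
if total > a:  # condition is False
total = total + a  # -> total = 33
if total > 32:  # condition is True
    a = 0  # -> a = 0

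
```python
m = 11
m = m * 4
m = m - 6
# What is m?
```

Trace (tracking m):
m = 11  # -> m = 11
m = m * 4  # -> m = 44
m = m - 6  # -> m = 38

Answer: 38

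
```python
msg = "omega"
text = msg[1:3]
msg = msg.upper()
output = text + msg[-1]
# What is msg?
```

Trace (tracking msg):
msg = 'omega'  # -> msg = 'omega'
text = msg[1:3]  # -> text = 'me'
msg = msg.upper()  # -> msg = 'OMEGA'
output = text + msg[-1]  # -> output = 'meA'

Answer: 'OMEGA'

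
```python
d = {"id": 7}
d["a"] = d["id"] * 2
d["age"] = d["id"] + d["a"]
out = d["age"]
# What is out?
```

Answer: 21

Derivation:
Trace (tracking out):
d = {'id': 7}  # -> d = {'id': 7}
d['a'] = d['id'] * 2  # -> d = {'id': 7, 'a': 14}
d['age'] = d['id'] + d['a']  # -> d = {'id': 7, 'a': 14, 'age': 21}
out = d['age']  # -> out = 21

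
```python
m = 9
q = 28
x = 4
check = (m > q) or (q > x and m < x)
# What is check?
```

Answer: False

Derivation:
Trace (tracking check):
m = 9  # -> m = 9
q = 28  # -> q = 28
x = 4  # -> x = 4
check = m > q or (q > x and m < x)  # -> check = False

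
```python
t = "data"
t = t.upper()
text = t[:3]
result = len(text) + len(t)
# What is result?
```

Answer: 7

Derivation:
Trace (tracking result):
t = 'data'  # -> t = 'data'
t = t.upper()  # -> t = 'DATA'
text = t[:3]  # -> text = 'DAT'
result = len(text) + len(t)  # -> result = 7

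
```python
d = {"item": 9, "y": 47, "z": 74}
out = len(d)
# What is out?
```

Trace (tracking out):
d = {'item': 9, 'y': 47, 'z': 74}  # -> d = {'item': 9, 'y': 47, 'z': 74}
out = len(d)  # -> out = 3

Answer: 3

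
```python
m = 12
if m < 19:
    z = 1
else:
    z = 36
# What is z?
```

Answer: 1

Derivation:
Trace (tracking z):
m = 12  # -> m = 12
if m < 19:  # condition is True
    z = 1  # -> z = 1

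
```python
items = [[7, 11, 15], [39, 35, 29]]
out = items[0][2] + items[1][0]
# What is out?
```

Answer: 54

Derivation:
Trace (tracking out):
items = [[7, 11, 15], [39, 35, 29]]  # -> items = [[7, 11, 15], [39, 35, 29]]
out = items[0][2] + items[1][0]  # -> out = 54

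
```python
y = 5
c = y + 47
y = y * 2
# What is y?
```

Trace (tracking y):
y = 5  # -> y = 5
c = y + 47  # -> c = 52
y = y * 2  # -> y = 10

Answer: 10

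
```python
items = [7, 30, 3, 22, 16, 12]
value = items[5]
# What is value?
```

Answer: 12

Derivation:
Trace (tracking value):
items = [7, 30, 3, 22, 16, 12]  # -> items = [7, 30, 3, 22, 16, 12]
value = items[5]  # -> value = 12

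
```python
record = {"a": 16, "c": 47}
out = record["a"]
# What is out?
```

Trace (tracking out):
record = {'a': 16, 'c': 47}  # -> record = {'a': 16, 'c': 47}
out = record['a']  # -> out = 16

Answer: 16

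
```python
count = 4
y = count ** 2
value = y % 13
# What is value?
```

Trace (tracking value):
count = 4  # -> count = 4
y = count ** 2  # -> y = 16
value = y % 13  # -> value = 3

Answer: 3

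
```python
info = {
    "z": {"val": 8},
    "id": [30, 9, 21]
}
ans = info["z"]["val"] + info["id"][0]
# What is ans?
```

Trace (tracking ans):
info = {'z': {'val': 8}, 'id': [30, 9, 21]}  # -> info = {'z': {'val': 8}, 'id': [30, 9, 21]}
ans = info['z']['val'] + info['id'][0]  # -> ans = 38

Answer: 38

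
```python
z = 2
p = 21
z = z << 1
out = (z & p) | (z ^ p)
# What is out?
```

Answer: 21

Derivation:
Trace (tracking out):
z = 2  # -> z = 2
p = 21  # -> p = 21
z = z << 1  # -> z = 4
out = z & p | z ^ p  # -> out = 21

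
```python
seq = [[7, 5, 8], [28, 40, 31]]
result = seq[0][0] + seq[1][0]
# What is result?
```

Answer: 35

Derivation:
Trace (tracking result):
seq = [[7, 5, 8], [28, 40, 31]]  # -> seq = [[7, 5, 8], [28, 40, 31]]
result = seq[0][0] + seq[1][0]  # -> result = 35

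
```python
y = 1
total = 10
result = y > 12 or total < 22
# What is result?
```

Trace (tracking result):
y = 1  # -> y = 1
total = 10  # -> total = 10
result = y > 12 or total < 22  # -> result = True

Answer: True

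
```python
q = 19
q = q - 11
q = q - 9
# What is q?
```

Trace (tracking q):
q = 19  # -> q = 19
q = q - 11  # -> q = 8
q = q - 9  # -> q = -1

Answer: -1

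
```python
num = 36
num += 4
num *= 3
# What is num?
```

Answer: 120

Derivation:
Trace (tracking num):
num = 36  # -> num = 36
num += 4  # -> num = 40
num *= 3  # -> num = 120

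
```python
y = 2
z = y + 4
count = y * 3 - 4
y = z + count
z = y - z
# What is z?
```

Answer: 2

Derivation:
Trace (tracking z):
y = 2  # -> y = 2
z = y + 4  # -> z = 6
count = y * 3 - 4  # -> count = 2
y = z + count  # -> y = 8
z = y - z  # -> z = 2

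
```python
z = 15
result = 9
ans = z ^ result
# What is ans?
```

Trace (tracking ans):
z = 15  # -> z = 15
result = 9  # -> result = 9
ans = z ^ result  # -> ans = 6

Answer: 6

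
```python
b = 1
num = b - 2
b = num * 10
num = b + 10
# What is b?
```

Trace (tracking b):
b = 1  # -> b = 1
num = b - 2  # -> num = -1
b = num * 10  # -> b = -10
num = b + 10  # -> num = 0

Answer: -10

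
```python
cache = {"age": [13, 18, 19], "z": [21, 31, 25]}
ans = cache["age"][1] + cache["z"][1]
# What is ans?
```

Trace (tracking ans):
cache = {'age': [13, 18, 19], 'z': [21, 31, 25]}  # -> cache = {'age': [13, 18, 19], 'z': [21, 31, 25]}
ans = cache['age'][1] + cache['z'][1]  # -> ans = 49

Answer: 49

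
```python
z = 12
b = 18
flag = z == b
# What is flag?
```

Answer: False

Derivation:
Trace (tracking flag):
z = 12  # -> z = 12
b = 18  # -> b = 18
flag = z == b  # -> flag = False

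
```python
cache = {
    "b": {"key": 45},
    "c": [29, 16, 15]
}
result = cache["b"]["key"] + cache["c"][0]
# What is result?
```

Trace (tracking result):
cache = {'b': {'key': 45}, 'c': [29, 16, 15]}  # -> cache = {'b': {'key': 45}, 'c': [29, 16, 15]}
result = cache['b']['key'] + cache['c'][0]  # -> result = 74

Answer: 74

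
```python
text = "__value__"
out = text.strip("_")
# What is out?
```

Trace (tracking out):
text = '__value__'  # -> text = '__value__'
out = text.strip('_')  # -> out = 'value'

Answer: 'value'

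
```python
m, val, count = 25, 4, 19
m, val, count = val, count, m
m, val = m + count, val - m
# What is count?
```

Answer: 25

Derivation:
Trace (tracking count):
m, val, count = (25, 4, 19)  # -> m = 25, val = 4, count = 19
m, val, count = (val, count, m)  # -> m = 4, val = 19, count = 25
m, val = (m + count, val - m)  # -> m = 29, val = 15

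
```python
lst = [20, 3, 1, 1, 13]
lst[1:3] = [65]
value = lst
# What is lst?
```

Answer: [20, 65, 1, 13]

Derivation:
Trace (tracking lst):
lst = [20, 3, 1, 1, 13]  # -> lst = [20, 3, 1, 1, 13]
lst[1:3] = [65]  # -> lst = [20, 65, 1, 13]
value = lst  # -> value = [20, 65, 1, 13]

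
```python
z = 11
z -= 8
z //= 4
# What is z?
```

Answer: 0

Derivation:
Trace (tracking z):
z = 11  # -> z = 11
z -= 8  # -> z = 3
z //= 4  # -> z = 0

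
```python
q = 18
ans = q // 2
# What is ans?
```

Trace (tracking ans):
q = 18  # -> q = 18
ans = q // 2  # -> ans = 9

Answer: 9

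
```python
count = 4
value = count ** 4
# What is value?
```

Answer: 256

Derivation:
Trace (tracking value):
count = 4  # -> count = 4
value = count ** 4  # -> value = 256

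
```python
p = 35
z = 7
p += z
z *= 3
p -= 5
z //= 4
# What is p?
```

Trace (tracking p):
p = 35  # -> p = 35
z = 7  # -> z = 7
p += z  # -> p = 42
z *= 3  # -> z = 21
p -= 5  # -> p = 37
z //= 4  # -> z = 5

Answer: 37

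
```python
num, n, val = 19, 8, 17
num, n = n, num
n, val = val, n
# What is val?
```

Answer: 19

Derivation:
Trace (tracking val):
num, n, val = (19, 8, 17)  # -> num = 19, n = 8, val = 17
num, n = (n, num)  # -> num = 8, n = 19
n, val = (val, n)  # -> n = 17, val = 19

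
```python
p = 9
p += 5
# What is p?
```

Trace (tracking p):
p = 9  # -> p = 9
p += 5  # -> p = 14

Answer: 14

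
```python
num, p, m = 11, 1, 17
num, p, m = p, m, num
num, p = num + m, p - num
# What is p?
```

Trace (tracking p):
num, p, m = (11, 1, 17)  # -> num = 11, p = 1, m = 17
num, p, m = (p, m, num)  # -> num = 1, p = 17, m = 11
num, p = (num + m, p - num)  # -> num = 12, p = 16

Answer: 16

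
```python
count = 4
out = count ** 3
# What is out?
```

Answer: 64

Derivation:
Trace (tracking out):
count = 4  # -> count = 4
out = count ** 3  # -> out = 64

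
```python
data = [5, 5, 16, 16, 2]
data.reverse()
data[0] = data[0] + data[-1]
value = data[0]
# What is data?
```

Answer: [7, 16, 16, 5, 5]

Derivation:
Trace (tracking data):
data = [5, 5, 16, 16, 2]  # -> data = [5, 5, 16, 16, 2]
data.reverse()  # -> data = [2, 16, 16, 5, 5]
data[0] = data[0] + data[-1]  # -> data = [7, 16, 16, 5, 5]
value = data[0]  # -> value = 7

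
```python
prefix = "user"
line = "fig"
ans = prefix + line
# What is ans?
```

Trace (tracking ans):
prefix = 'user'  # -> prefix = 'user'
line = 'fig'  # -> line = 'fig'
ans = prefix + line  # -> ans = 'userfig'

Answer: 'userfig'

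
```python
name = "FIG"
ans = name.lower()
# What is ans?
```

Trace (tracking ans):
name = 'FIG'  # -> name = 'FIG'
ans = name.lower()  # -> ans = 'fig'

Answer: 'fig'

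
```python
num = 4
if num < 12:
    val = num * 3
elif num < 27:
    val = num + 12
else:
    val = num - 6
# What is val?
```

Answer: 12

Derivation:
Trace (tracking val):
num = 4  # -> num = 4
if num < 12:  # condition is True
    val = num * 3  # -> val = 12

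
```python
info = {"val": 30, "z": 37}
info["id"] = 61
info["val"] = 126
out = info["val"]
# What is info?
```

Trace (tracking info):
info = {'val': 30, 'z': 37}  # -> info = {'val': 30, 'z': 37}
info['id'] = 61  # -> info = {'val': 30, 'z': 37, 'id': 61}
info['val'] = 126  # -> info = {'val': 126, 'z': 37, 'id': 61}
out = info['val']  # -> out = 126

Answer: {'val': 126, 'z': 37, 'id': 61}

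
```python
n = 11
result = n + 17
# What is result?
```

Trace (tracking result):
n = 11  # -> n = 11
result = n + 17  # -> result = 28

Answer: 28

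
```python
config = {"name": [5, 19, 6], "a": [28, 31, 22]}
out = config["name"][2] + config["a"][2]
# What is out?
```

Answer: 28

Derivation:
Trace (tracking out):
config = {'name': [5, 19, 6], 'a': [28, 31, 22]}  # -> config = {'name': [5, 19, 6], 'a': [28, 31, 22]}
out = config['name'][2] + config['a'][2]  # -> out = 28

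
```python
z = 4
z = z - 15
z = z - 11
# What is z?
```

Trace (tracking z):
z = 4  # -> z = 4
z = z - 15  # -> z = -11
z = z - 11  # -> z = -22

Answer: -22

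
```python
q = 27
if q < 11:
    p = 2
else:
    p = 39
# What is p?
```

Answer: 39

Derivation:
Trace (tracking p):
q = 27  # -> q = 27
if q < 11:  # condition is False
else:
    p = 39  # -> p = 39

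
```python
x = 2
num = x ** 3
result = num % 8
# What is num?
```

Answer: 8

Derivation:
Trace (tracking num):
x = 2  # -> x = 2
num = x ** 3  # -> num = 8
result = num % 8  # -> result = 0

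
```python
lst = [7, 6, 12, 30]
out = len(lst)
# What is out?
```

Answer: 4

Derivation:
Trace (tracking out):
lst = [7, 6, 12, 30]  # -> lst = [7, 6, 12, 30]
out = len(lst)  # -> out = 4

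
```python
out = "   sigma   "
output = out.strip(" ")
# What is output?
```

Answer: 'sigma'

Derivation:
Trace (tracking output):
out = '   sigma   '  # -> out = '   sigma   '
output = out.strip(' ')  # -> output = 'sigma'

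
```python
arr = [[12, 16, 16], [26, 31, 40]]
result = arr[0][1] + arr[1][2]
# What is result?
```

Trace (tracking result):
arr = [[12, 16, 16], [26, 31, 40]]  # -> arr = [[12, 16, 16], [26, 31, 40]]
result = arr[0][1] + arr[1][2]  # -> result = 56

Answer: 56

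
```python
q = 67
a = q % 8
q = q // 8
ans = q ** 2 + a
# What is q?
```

Answer: 8

Derivation:
Trace (tracking q):
q = 67  # -> q = 67
a = q % 8  # -> a = 3
q = q // 8  # -> q = 8
ans = q ** 2 + a  # -> ans = 67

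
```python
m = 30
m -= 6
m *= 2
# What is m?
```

Answer: 48

Derivation:
Trace (tracking m):
m = 30  # -> m = 30
m -= 6  # -> m = 24
m *= 2  # -> m = 48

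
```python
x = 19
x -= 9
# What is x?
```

Answer: 10

Derivation:
Trace (tracking x):
x = 19  # -> x = 19
x -= 9  # -> x = 10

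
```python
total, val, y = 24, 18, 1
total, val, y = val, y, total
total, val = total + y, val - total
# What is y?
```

Trace (tracking y):
total, val, y = (24, 18, 1)  # -> total = 24, val = 18, y = 1
total, val, y = (val, y, total)  # -> total = 18, val = 1, y = 24
total, val = (total + y, val - total)  # -> total = 42, val = -17

Answer: 24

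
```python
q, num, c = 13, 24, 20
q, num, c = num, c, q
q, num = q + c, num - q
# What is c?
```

Trace (tracking c):
q, num, c = (13, 24, 20)  # -> q = 13, num = 24, c = 20
q, num, c = (num, c, q)  # -> q = 24, num = 20, c = 13
q, num = (q + c, num - q)  # -> q = 37, num = -4

Answer: 13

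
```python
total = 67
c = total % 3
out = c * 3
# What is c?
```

Trace (tracking c):
total = 67  # -> total = 67
c = total % 3  # -> c = 1
out = c * 3  # -> out = 3

Answer: 1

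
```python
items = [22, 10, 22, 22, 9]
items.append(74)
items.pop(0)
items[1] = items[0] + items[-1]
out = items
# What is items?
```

Trace (tracking items):
items = [22, 10, 22, 22, 9]  # -> items = [22, 10, 22, 22, 9]
items.append(74)  # -> items = [22, 10, 22, 22, 9, 74]
items.pop(0)  # -> items = [10, 22, 22, 9, 74]
items[1] = items[0] + items[-1]  # -> items = [10, 84, 22, 9, 74]
out = items  # -> out = [10, 84, 22, 9, 74]

Answer: [10, 84, 22, 9, 74]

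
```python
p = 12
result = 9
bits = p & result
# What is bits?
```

Answer: 8

Derivation:
Trace (tracking bits):
p = 12  # -> p = 12
result = 9  # -> result = 9
bits = p & result  # -> bits = 8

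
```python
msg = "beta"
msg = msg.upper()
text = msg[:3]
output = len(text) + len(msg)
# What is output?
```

Trace (tracking output):
msg = 'beta'  # -> msg = 'beta'
msg = msg.upper()  # -> msg = 'BETA'
text = msg[:3]  # -> text = 'BET'
output = len(text) + len(msg)  # -> output = 7

Answer: 7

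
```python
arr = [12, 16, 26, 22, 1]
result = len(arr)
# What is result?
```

Answer: 5

Derivation:
Trace (tracking result):
arr = [12, 16, 26, 22, 1]  # -> arr = [12, 16, 26, 22, 1]
result = len(arr)  # -> result = 5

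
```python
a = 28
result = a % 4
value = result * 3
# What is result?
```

Trace (tracking result):
a = 28  # -> a = 28
result = a % 4  # -> result = 0
value = result * 3  # -> value = 0

Answer: 0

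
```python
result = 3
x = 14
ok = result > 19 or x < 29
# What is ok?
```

Answer: True

Derivation:
Trace (tracking ok):
result = 3  # -> result = 3
x = 14  # -> x = 14
ok = result > 19 or x < 29  # -> ok = True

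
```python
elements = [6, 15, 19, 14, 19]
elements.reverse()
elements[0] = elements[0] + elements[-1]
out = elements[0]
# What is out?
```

Answer: 25

Derivation:
Trace (tracking out):
elements = [6, 15, 19, 14, 19]  # -> elements = [6, 15, 19, 14, 19]
elements.reverse()  # -> elements = [19, 14, 19, 15, 6]
elements[0] = elements[0] + elements[-1]  # -> elements = [25, 14, 19, 15, 6]
out = elements[0]  # -> out = 25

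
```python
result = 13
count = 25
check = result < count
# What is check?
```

Answer: True

Derivation:
Trace (tracking check):
result = 13  # -> result = 13
count = 25  # -> count = 25
check = result < count  # -> check = True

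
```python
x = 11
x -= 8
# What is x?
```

Answer: 3

Derivation:
Trace (tracking x):
x = 11  # -> x = 11
x -= 8  # -> x = 3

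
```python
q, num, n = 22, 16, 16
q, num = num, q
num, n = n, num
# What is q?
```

Trace (tracking q):
q, num, n = (22, 16, 16)  # -> q = 22, num = 16, n = 16
q, num = (num, q)  # -> q = 16, num = 22
num, n = (n, num)  # -> num = 16, n = 22

Answer: 16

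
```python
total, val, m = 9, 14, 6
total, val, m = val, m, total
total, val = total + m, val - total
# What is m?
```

Trace (tracking m):
total, val, m = (9, 14, 6)  # -> total = 9, val = 14, m = 6
total, val, m = (val, m, total)  # -> total = 14, val = 6, m = 9
total, val = (total + m, val - total)  # -> total = 23, val = -8

Answer: 9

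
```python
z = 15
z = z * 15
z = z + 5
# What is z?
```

Answer: 230

Derivation:
Trace (tracking z):
z = 15  # -> z = 15
z = z * 15  # -> z = 225
z = z + 5  # -> z = 230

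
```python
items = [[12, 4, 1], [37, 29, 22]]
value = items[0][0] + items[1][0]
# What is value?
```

Answer: 49

Derivation:
Trace (tracking value):
items = [[12, 4, 1], [37, 29, 22]]  # -> items = [[12, 4, 1], [37, 29, 22]]
value = items[0][0] + items[1][0]  # -> value = 49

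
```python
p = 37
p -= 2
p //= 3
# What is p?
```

Trace (tracking p):
p = 37  # -> p = 37
p -= 2  # -> p = 35
p //= 3  # -> p = 11

Answer: 11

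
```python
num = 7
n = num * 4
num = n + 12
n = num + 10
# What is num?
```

Answer: 40

Derivation:
Trace (tracking num):
num = 7  # -> num = 7
n = num * 4  # -> n = 28
num = n + 12  # -> num = 40
n = num + 10  # -> n = 50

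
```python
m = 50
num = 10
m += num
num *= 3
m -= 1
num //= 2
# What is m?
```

Answer: 59

Derivation:
Trace (tracking m):
m = 50  # -> m = 50
num = 10  # -> num = 10
m += num  # -> m = 60
num *= 3  # -> num = 30
m -= 1  # -> m = 59
num //= 2  # -> num = 15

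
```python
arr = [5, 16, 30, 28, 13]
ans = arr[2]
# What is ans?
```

Answer: 30

Derivation:
Trace (tracking ans):
arr = [5, 16, 30, 28, 13]  # -> arr = [5, 16, 30, 28, 13]
ans = arr[2]  # -> ans = 30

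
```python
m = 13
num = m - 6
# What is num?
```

Trace (tracking num):
m = 13  # -> m = 13
num = m - 6  # -> num = 7

Answer: 7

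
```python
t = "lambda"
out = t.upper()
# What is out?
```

Answer: 'LAMBDA'

Derivation:
Trace (tracking out):
t = 'lambda'  # -> t = 'lambda'
out = t.upper()  # -> out = 'LAMBDA'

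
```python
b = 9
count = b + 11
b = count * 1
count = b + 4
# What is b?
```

Trace (tracking b):
b = 9  # -> b = 9
count = b + 11  # -> count = 20
b = count * 1  # -> b = 20
count = b + 4  # -> count = 24

Answer: 20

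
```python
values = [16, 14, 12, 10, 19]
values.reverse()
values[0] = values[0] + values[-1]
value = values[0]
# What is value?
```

Trace (tracking value):
values = [16, 14, 12, 10, 19]  # -> values = [16, 14, 12, 10, 19]
values.reverse()  # -> values = [19, 10, 12, 14, 16]
values[0] = values[0] + values[-1]  # -> values = [35, 10, 12, 14, 16]
value = values[0]  # -> value = 35

Answer: 35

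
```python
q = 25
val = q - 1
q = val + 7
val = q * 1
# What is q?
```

Answer: 31

Derivation:
Trace (tracking q):
q = 25  # -> q = 25
val = q - 1  # -> val = 24
q = val + 7  # -> q = 31
val = q * 1  # -> val = 31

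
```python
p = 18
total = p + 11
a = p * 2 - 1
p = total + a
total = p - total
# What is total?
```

Answer: 35

Derivation:
Trace (tracking total):
p = 18  # -> p = 18
total = p + 11  # -> total = 29
a = p * 2 - 1  # -> a = 35
p = total + a  # -> p = 64
total = p - total  # -> total = 35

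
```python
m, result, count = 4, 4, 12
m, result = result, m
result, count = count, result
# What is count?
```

Answer: 4

Derivation:
Trace (tracking count):
m, result, count = (4, 4, 12)  # -> m = 4, result = 4, count = 12
m, result = (result, m)  # -> m = 4, result = 4
result, count = (count, result)  # -> result = 12, count = 4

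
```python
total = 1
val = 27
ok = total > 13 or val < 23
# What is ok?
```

Answer: False

Derivation:
Trace (tracking ok):
total = 1  # -> total = 1
val = 27  # -> val = 27
ok = total > 13 or val < 23  # -> ok = False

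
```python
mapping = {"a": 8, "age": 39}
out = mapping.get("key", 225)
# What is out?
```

Answer: 225

Derivation:
Trace (tracking out):
mapping = {'a': 8, 'age': 39}  # -> mapping = {'a': 8, 'age': 39}
out = mapping.get('key', 225)  # -> out = 225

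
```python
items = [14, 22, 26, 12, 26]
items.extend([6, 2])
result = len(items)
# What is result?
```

Answer: 7

Derivation:
Trace (tracking result):
items = [14, 22, 26, 12, 26]  # -> items = [14, 22, 26, 12, 26]
items.extend([6, 2])  # -> items = [14, 22, 26, 12, 26, 6, 2]
result = len(items)  # -> result = 7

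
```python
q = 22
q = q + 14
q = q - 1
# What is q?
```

Trace (tracking q):
q = 22  # -> q = 22
q = q + 14  # -> q = 36
q = q - 1  # -> q = 35

Answer: 35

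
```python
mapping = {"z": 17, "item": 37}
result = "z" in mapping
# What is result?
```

Answer: True

Derivation:
Trace (tracking result):
mapping = {'z': 17, 'item': 37}  # -> mapping = {'z': 17, 'item': 37}
result = 'z' in mapping  # -> result = True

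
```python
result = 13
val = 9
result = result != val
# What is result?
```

Trace (tracking result):
result = 13  # -> result = 13
val = 9  # -> val = 9
result = result != val  # -> result = True

Answer: True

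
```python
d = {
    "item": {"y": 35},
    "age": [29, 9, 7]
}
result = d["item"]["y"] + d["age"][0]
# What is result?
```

Trace (tracking result):
d = {'item': {'y': 35}, 'age': [29, 9, 7]}  # -> d = {'item': {'y': 35}, 'age': [29, 9, 7]}
result = d['item']['y'] + d['age'][0]  # -> result = 64

Answer: 64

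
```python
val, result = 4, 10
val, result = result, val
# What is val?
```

Trace (tracking val):
val, result = (4, 10)  # -> val = 4, result = 10
val, result = (result, val)  # -> val = 10, result = 4

Answer: 10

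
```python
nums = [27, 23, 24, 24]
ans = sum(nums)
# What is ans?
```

Trace (tracking ans):
nums = [27, 23, 24, 24]  # -> nums = [27, 23, 24, 24]
ans = sum(nums)  # -> ans = 98

Answer: 98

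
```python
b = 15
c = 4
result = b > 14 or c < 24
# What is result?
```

Answer: True

Derivation:
Trace (tracking result):
b = 15  # -> b = 15
c = 4  # -> c = 4
result = b > 14 or c < 24  # -> result = True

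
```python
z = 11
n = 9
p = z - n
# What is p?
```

Trace (tracking p):
z = 11  # -> z = 11
n = 9  # -> n = 9
p = z - n  # -> p = 2

Answer: 2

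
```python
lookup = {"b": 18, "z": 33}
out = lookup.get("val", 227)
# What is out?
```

Answer: 227

Derivation:
Trace (tracking out):
lookup = {'b': 18, 'z': 33}  # -> lookup = {'b': 18, 'z': 33}
out = lookup.get('val', 227)  # -> out = 227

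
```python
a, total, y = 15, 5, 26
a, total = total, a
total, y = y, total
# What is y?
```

Answer: 15

Derivation:
Trace (tracking y):
a, total, y = (15, 5, 26)  # -> a = 15, total = 5, y = 26
a, total = (total, a)  # -> a = 5, total = 15
total, y = (y, total)  # -> total = 26, y = 15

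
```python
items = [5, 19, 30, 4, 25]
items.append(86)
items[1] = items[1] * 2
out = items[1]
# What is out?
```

Answer: 38

Derivation:
Trace (tracking out):
items = [5, 19, 30, 4, 25]  # -> items = [5, 19, 30, 4, 25]
items.append(86)  # -> items = [5, 19, 30, 4, 25, 86]
items[1] = items[1] * 2  # -> items = [5, 38, 30, 4, 25, 86]
out = items[1]  # -> out = 38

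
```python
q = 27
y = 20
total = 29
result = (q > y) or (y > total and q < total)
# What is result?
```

Trace (tracking result):
q = 27  # -> q = 27
y = 20  # -> y = 20
total = 29  # -> total = 29
result = q > y or (y > total and q < total)  # -> result = True

Answer: True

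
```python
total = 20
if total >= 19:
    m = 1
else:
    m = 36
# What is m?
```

Answer: 1

Derivation:
Trace (tracking m):
total = 20  # -> total = 20
if total >= 19:  # condition is True
    m = 1  # -> m = 1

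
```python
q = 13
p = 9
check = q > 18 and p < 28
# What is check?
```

Trace (tracking check):
q = 13  # -> q = 13
p = 9  # -> p = 9
check = q > 18 and p < 28  # -> check = False

Answer: False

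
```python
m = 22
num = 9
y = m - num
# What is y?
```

Trace (tracking y):
m = 22  # -> m = 22
num = 9  # -> num = 9
y = m - num  # -> y = 13

Answer: 13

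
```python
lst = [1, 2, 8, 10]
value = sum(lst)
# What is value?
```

Trace (tracking value):
lst = [1, 2, 8, 10]  # -> lst = [1, 2, 8, 10]
value = sum(lst)  # -> value = 21

Answer: 21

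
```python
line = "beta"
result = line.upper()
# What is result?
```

Trace (tracking result):
line = 'beta'  # -> line = 'beta'
result = line.upper()  # -> result = 'BETA'

Answer: 'BETA'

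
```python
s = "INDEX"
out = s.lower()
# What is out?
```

Answer: 'index'

Derivation:
Trace (tracking out):
s = 'INDEX'  # -> s = 'INDEX'
out = s.lower()  # -> out = 'index'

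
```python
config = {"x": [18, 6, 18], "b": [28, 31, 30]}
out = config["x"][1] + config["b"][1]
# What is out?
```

Answer: 37

Derivation:
Trace (tracking out):
config = {'x': [18, 6, 18], 'b': [28, 31, 30]}  # -> config = {'x': [18, 6, 18], 'b': [28, 31, 30]}
out = config['x'][1] + config['b'][1]  # -> out = 37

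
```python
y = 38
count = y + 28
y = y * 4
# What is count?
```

Trace (tracking count):
y = 38  # -> y = 38
count = y + 28  # -> count = 66
y = y * 4  # -> y = 152

Answer: 66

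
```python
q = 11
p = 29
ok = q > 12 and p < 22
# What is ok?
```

Trace (tracking ok):
q = 11  # -> q = 11
p = 29  # -> p = 29
ok = q > 12 and p < 22  # -> ok = False

Answer: False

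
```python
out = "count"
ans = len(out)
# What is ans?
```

Answer: 5

Derivation:
Trace (tracking ans):
out = 'count'  # -> out = 'count'
ans = len(out)  # -> ans = 5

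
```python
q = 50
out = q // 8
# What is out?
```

Answer: 6

Derivation:
Trace (tracking out):
q = 50  # -> q = 50
out = q // 8  # -> out = 6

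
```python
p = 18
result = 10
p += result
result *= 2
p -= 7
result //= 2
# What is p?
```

Trace (tracking p):
p = 18  # -> p = 18
result = 10  # -> result = 10
p += result  # -> p = 28
result *= 2  # -> result = 20
p -= 7  # -> p = 21
result //= 2  # -> result = 10

Answer: 21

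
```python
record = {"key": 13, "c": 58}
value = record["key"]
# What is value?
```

Answer: 13

Derivation:
Trace (tracking value):
record = {'key': 13, 'c': 58}  # -> record = {'key': 13, 'c': 58}
value = record['key']  # -> value = 13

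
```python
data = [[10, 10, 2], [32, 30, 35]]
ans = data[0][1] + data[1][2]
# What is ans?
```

Trace (tracking ans):
data = [[10, 10, 2], [32, 30, 35]]  # -> data = [[10, 10, 2], [32, 30, 35]]
ans = data[0][1] + data[1][2]  # -> ans = 45

Answer: 45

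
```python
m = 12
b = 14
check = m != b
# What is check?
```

Answer: True

Derivation:
Trace (tracking check):
m = 12  # -> m = 12
b = 14  # -> b = 14
check = m != b  # -> check = True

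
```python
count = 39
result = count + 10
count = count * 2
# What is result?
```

Trace (tracking result):
count = 39  # -> count = 39
result = count + 10  # -> result = 49
count = count * 2  # -> count = 78

Answer: 49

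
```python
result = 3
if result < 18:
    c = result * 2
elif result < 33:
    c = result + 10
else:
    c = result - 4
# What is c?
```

Trace (tracking c):
result = 3  # -> result = 3
if result < 18:  # condition is True
    c = result * 2  # -> c = 6

Answer: 6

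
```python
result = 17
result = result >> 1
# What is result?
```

Trace (tracking result):
result = 17  # -> result = 17
result = result >> 1  # -> result = 8

Answer: 8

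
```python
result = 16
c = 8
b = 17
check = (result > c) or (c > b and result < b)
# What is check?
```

Answer: True

Derivation:
Trace (tracking check):
result = 16  # -> result = 16
c = 8  # -> c = 8
b = 17  # -> b = 17
check = result > c or (c > b and result < b)  # -> check = True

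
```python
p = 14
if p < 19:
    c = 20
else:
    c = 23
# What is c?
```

Answer: 20

Derivation:
Trace (tracking c):
p = 14  # -> p = 14
if p < 19:  # condition is True
    c = 20  # -> c = 20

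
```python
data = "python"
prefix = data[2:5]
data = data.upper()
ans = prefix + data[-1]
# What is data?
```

Answer: 'PYTHON'

Derivation:
Trace (tracking data):
data = 'python'  # -> data = 'python'
prefix = data[2:5]  # -> prefix = 'tho'
data = data.upper()  # -> data = 'PYTHON'
ans = prefix + data[-1]  # -> ans = 'thoN'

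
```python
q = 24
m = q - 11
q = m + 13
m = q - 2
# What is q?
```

Answer: 26

Derivation:
Trace (tracking q):
q = 24  # -> q = 24
m = q - 11  # -> m = 13
q = m + 13  # -> q = 26
m = q - 2  # -> m = 24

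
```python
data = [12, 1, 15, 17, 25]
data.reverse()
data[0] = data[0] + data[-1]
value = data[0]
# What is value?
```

Trace (tracking value):
data = [12, 1, 15, 17, 25]  # -> data = [12, 1, 15, 17, 25]
data.reverse()  # -> data = [25, 17, 15, 1, 12]
data[0] = data[0] + data[-1]  # -> data = [37, 17, 15, 1, 12]
value = data[0]  # -> value = 37

Answer: 37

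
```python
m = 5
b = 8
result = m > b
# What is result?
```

Answer: False

Derivation:
Trace (tracking result):
m = 5  # -> m = 5
b = 8  # -> b = 8
result = m > b  # -> result = False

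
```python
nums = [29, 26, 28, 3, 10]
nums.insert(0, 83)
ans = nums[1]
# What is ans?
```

Trace (tracking ans):
nums = [29, 26, 28, 3, 10]  # -> nums = [29, 26, 28, 3, 10]
nums.insert(0, 83)  # -> nums = [83, 29, 26, 28, 3, 10]
ans = nums[1]  # -> ans = 29

Answer: 29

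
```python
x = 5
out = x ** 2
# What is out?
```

Answer: 25

Derivation:
Trace (tracking out):
x = 5  # -> x = 5
out = x ** 2  # -> out = 25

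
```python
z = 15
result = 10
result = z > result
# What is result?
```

Answer: True

Derivation:
Trace (tracking result):
z = 15  # -> z = 15
result = 10  # -> result = 10
result = z > result  # -> result = True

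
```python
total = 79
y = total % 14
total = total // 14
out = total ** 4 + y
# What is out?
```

Trace (tracking out):
total = 79  # -> total = 79
y = total % 14  # -> y = 9
total = total // 14  # -> total = 5
out = total ** 4 + y  # -> out = 634

Answer: 634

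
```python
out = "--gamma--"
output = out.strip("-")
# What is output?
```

Answer: 'gamma'

Derivation:
Trace (tracking output):
out = '--gamma--'  # -> out = '--gamma--'
output = out.strip('-')  # -> output = 'gamma'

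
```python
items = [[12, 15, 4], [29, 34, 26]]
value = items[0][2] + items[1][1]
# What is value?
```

Answer: 38

Derivation:
Trace (tracking value):
items = [[12, 15, 4], [29, 34, 26]]  # -> items = [[12, 15, 4], [29, 34, 26]]
value = items[0][2] + items[1][1]  # -> value = 38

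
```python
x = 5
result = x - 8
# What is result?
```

Trace (tracking result):
x = 5  # -> x = 5
result = x - 8  # -> result = -3

Answer: -3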